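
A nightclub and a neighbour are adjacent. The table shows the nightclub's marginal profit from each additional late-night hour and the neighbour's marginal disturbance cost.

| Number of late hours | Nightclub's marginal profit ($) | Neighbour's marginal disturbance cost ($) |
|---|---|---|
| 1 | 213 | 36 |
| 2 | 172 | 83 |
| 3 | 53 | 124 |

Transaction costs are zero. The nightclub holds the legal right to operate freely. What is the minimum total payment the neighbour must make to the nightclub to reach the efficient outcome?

Left alone the nightclub would choose level 3 (marginal profit stays positive).
Efficient level: k* = 2 (marginal profit ≥ marginal disturbance cost through 2).
The neighbour must at least cover the nightclub's forgone profit from cutting 3→2: 53 = 53.

$53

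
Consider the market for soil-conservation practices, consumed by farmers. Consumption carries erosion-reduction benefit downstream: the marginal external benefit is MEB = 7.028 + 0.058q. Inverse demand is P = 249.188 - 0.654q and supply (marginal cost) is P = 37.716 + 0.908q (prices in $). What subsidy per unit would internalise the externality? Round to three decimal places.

subsidy = $15.454 per unit

Social marginal benefit = demand + MEB = 256.216 - 0.596q.
Set SMB = MC: 256.216 - 0.596q = 37.716 + 0.908q → q* = 145.2793.
The Pigouvian subsidy equals MEB at q*: 7.028 + 0.058×145.2793 = 15.4542.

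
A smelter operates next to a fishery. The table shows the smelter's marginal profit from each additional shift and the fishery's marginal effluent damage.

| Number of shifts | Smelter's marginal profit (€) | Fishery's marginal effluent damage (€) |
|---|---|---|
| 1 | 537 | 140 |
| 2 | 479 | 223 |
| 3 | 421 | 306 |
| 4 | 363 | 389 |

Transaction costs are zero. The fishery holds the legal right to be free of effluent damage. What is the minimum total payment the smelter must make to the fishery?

€669

Efficient level: marginal profit ≥ marginal effluent damage through level 3, so k* = 3.
With the fishery holding the right, the smelter must at least compensate total damage at k*: 140 + 223 + 306 = 669.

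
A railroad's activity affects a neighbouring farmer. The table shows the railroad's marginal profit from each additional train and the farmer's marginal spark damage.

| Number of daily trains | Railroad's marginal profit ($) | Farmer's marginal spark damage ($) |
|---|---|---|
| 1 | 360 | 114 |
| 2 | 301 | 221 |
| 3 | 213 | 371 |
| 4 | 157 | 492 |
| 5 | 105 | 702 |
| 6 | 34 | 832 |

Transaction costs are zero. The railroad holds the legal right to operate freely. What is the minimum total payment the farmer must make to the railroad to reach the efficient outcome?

$509

Left alone the railroad would choose level 6 (marginal profit stays positive).
Efficient level: k* = 2 (marginal profit ≥ marginal spark damage through 2).
The farmer must at least cover the railroad's forgone profit from cutting 6→2: 213 + 157 + 105 + 34 = 509.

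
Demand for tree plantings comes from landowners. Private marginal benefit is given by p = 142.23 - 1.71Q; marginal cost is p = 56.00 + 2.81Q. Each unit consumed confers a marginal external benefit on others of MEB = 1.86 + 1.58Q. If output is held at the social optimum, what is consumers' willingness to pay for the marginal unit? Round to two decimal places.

Social marginal benefit = demand + MEB = 144.09 - 0.13Q.
Set SMB = MC: 144.09 - 0.13Q = 56.00 + 2.81Q → Q* = 29.9626.
Consumer price on the demand curve at Q*: 142.23 − 1.71×29.9626 = 90.9940.

P = 90.99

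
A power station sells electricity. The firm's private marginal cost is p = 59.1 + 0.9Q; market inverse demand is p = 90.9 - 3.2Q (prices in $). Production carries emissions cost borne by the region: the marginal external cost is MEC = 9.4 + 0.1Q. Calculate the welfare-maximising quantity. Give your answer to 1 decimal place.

Social marginal cost = private MC + MEC = 68.5 + Q.
Set SMC = demand: 68.5 + Q = 90.9 - 3.2Q → Q* = 5.3333.

Q* = 5.3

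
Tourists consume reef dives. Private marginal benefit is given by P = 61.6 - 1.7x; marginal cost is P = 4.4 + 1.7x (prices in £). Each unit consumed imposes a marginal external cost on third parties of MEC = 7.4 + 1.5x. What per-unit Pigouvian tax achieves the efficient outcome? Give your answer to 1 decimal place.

Social marginal benefit = demand − MEC = 54.2 - 3.2x.
Set SMB = MC: 54.2 - 3.2x = 4.4 + 1.7x → x* = 10.1633.
The Pigouvian tax equals MEC at x*: 7.4 + 1.5×10.1633 = 22.6450.

tax = £22.6 per unit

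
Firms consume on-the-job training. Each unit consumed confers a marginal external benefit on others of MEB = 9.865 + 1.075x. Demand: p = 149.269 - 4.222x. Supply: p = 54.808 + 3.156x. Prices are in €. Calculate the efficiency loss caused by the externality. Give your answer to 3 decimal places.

DWL = €44.288

Market equilibrium (private): 54.808 + 3.156x = 149.269 - 4.222x → x_m = 12.8031.
Social marginal benefit = demand + MEB = 159.134 - 3.147x.
Set SMB = MC: 159.134 - 3.147x = 54.808 + 3.156x → x* = 16.5518.
The loss is the area between SMB and MC from x* to x_m; with linear curves that's a triangle of height MEB(x_m).
DWL = ½ × 3.7487 × 23.6283 = 44.2877.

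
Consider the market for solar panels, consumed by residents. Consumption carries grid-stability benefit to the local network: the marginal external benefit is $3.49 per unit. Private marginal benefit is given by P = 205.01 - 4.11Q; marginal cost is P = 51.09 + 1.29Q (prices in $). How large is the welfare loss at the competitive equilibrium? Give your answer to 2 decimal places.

DWL = $1.13

Market equilibrium (private): 51.09 + 1.29Q = 205.01 - 4.11Q → Q_m = 28.5037.
Social marginal benefit = demand + MEB = 208.50 - 4.11Q.
Set SMB = MC: 208.50 - 4.11Q = 51.09 + 1.29Q → Q* = 29.1500.
Height of the DWL triangle at Q_m is SMB(Q_m) − MC(Q_m) = MEB(Q_m) = 3.4900.
DWL = ½ × 0.6463 × 3.4900 = 1.1278.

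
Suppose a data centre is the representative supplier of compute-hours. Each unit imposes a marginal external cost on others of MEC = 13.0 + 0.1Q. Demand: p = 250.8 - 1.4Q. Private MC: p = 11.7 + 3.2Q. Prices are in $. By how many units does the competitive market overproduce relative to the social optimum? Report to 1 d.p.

Market equilibrium (private): 11.7 + 3.2Q = 250.8 - 1.4Q → Q_m = 51.9783.
Social marginal cost = private MC + MEC = 24.7 + 3.3Q.
Set SMC = demand: 24.7 + 3.3Q = 250.8 - 1.4Q → Q* = 48.1064.
Gap = |51.9783 − 48.1064| = 3.8719.

3.9 units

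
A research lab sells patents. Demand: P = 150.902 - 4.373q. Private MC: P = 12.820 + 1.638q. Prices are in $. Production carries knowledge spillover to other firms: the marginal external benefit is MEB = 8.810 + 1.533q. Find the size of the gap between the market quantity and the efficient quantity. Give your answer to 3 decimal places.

9.831 units

Market equilibrium (private): 12.820 + 1.638q = 150.902 - 4.373q → q_m = 22.9716.
Social marginal cost = private MC − MEB = 4.010 + 0.105q.
Set SMC = demand: 4.010 + 0.105q = 150.902 - 4.373q → q* = 32.8030.
Gap = |22.9716 − 32.8030| = 9.8314.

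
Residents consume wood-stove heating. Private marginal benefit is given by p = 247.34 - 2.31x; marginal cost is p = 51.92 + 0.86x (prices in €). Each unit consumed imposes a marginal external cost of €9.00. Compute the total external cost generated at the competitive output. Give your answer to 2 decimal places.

Market equilibrium (private): 51.92 + 0.86x = 247.34 - 2.31x → x_m = 61.6467.
Total external cost = MEC × x_m = 9.00 × 61.6467 = 554.8203.

€554.82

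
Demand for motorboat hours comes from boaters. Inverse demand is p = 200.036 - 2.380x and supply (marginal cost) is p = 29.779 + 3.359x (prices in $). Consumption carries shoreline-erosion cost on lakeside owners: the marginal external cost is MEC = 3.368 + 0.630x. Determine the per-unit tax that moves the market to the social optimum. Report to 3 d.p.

Social marginal benefit = demand − MEC = 196.668 - 3.010x.
Set SMB = MC: 196.668 - 3.010x = 29.779 + 3.359x → x* = 26.2033.
The Pigouvian tax equals MEC at x*: 3.368 + 0.630×26.2033 = 19.8761.

tax = $19.876 per unit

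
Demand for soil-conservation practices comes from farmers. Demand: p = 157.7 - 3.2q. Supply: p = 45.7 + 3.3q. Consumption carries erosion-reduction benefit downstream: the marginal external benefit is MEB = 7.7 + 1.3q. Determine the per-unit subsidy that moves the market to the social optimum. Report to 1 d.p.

Social marginal benefit = demand + MEB = 165.4 - 1.9q.
Set SMB = MC: 165.4 - 1.9q = 45.7 + 3.3q → q* = 23.0192.
The Pigouvian subsidy equals MEB at q*: 7.7 + 1.3×23.0192 = 37.6250.

subsidy = 37.6 per unit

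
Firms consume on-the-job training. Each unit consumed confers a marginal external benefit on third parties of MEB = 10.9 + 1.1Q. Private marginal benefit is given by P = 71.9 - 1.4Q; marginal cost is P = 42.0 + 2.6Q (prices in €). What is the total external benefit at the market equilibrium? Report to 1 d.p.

€112.2

Market equilibrium (private): 42.0 + 2.6Q = 71.9 - 1.4Q → Q_m = 7.4750.
Total external benefit = ∫₀^{Q_m} (10.9 + 1.1Q) dQ = 10.9×7.4750 + ½×1.1×7.4750² = 112.2091.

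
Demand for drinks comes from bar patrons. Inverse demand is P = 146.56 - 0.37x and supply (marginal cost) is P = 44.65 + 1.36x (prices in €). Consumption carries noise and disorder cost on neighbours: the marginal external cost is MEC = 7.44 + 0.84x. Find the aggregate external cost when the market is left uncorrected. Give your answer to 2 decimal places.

Market equilibrium (private): 44.65 + 1.36x = 146.56 - 0.37x → x_m = 58.9075.
Total external cost = ∫₀^{x_m} (7.44 + 0.84x) dx = 7.44×58.9075 + ½×0.84×58.9075² = 1895.7111.

€1895.71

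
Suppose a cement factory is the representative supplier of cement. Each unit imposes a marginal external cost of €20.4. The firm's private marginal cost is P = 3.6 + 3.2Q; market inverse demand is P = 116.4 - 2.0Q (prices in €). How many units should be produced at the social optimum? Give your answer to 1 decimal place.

Social marginal cost = private MC + MEC = 24.0 + 3.2Q.
Set SMC = demand: 24.0 + 3.2Q = 116.4 - 2.0Q → Q* = 17.7692.

Q* = 17.8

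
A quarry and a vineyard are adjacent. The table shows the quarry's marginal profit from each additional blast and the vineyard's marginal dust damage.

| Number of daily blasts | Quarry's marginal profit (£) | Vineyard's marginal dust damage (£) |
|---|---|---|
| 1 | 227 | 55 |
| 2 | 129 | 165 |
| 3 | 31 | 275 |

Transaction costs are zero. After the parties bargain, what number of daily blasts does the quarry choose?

Bargaining reaches the level where marginal profit last exceeds marginal dust damage.
That holds through level 1 (227 ≥ 55) but not at 2 (129 < 165).

1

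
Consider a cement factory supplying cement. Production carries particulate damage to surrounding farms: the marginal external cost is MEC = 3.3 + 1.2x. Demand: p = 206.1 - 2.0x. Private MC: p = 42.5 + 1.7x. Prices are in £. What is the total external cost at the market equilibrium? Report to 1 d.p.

£1319.0

Market equilibrium (private): 42.5 + 1.7x = 206.1 - 2.0x → x_m = 44.2162.
Total external cost = ∫₀^{x_m} (3.3 + 1.2x) dx = 3.3×44.2162 + ½×1.2×44.2162² = 1318.9569.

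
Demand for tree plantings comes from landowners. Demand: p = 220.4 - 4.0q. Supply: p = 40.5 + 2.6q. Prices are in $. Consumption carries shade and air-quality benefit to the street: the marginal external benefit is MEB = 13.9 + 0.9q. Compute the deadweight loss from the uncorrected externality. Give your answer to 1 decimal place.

Market equilibrium (private): 40.5 + 2.6q = 220.4 - 4.0q → q_m = 27.2576.
Social marginal benefit = demand + MEB = 234.3 - 3.1q.
Set SMB = MC: 234.3 - 3.1q = 40.5 + 2.6q → q* = 34.0000.
Between q* and q_m the wedge SMB − MC runs linearly from 0 to MEB(q_m), so the loss is a triangle.
DWL = ½ × 6.7424 × 38.4318 = 129.5613.

DWL = $129.6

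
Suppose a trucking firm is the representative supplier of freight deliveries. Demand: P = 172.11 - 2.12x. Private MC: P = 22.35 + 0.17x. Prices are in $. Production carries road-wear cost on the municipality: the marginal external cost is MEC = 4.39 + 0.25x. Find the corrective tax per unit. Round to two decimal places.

Social marginal cost = private MC + MEC = 26.74 + 0.42x.
Set SMC = demand: 26.74 + 0.42x = 172.11 - 2.12x → x* = 57.2323.
The Pigouvian tax equals MEC at x*: 4.39 + 0.25×57.2323 = 18.6981.

tax = $18.70 per unit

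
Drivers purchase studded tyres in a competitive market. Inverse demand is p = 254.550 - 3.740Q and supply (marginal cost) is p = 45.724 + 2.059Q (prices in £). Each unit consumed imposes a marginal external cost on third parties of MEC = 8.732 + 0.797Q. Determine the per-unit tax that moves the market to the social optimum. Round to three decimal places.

tax = £32.910 per unit

Social marginal benefit = demand − MEC = 245.818 - 4.537Q.
Set SMB = MC: 245.818 - 4.537Q = 45.724 + 2.059Q → Q* = 30.3357.
The Pigouvian tax equals MEC at Q*: 8.732 + 0.797×30.3357 = 32.9096.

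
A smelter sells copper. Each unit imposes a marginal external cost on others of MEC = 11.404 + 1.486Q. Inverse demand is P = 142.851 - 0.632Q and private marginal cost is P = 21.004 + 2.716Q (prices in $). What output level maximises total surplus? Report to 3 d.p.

Social marginal cost = private MC + MEC = 32.408 + 4.202Q.
Set SMC = demand: 32.408 + 4.202Q = 142.851 - 0.632Q → Q* = 22.8471.

Q* = 22.847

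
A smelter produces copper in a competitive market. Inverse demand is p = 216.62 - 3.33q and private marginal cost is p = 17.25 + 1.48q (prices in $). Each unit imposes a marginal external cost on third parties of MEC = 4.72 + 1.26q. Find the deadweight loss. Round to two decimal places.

Market equilibrium (private): 17.25 + 1.48q = 216.62 - 3.33q → q_m = 41.4491.
Social marginal cost = private MC + MEC = 21.97 + 2.74q.
Set SMC = demand: 21.97 + 2.74q = 216.62 - 3.33q → q* = 32.0675.
Height of the DWL triangle at q_m is SMC(q_m) − demand(q_m) = MEC(q_m) = 56.9458.
DWL = ½ × 9.3816 × 56.9458 = 267.1214.

DWL = $267.12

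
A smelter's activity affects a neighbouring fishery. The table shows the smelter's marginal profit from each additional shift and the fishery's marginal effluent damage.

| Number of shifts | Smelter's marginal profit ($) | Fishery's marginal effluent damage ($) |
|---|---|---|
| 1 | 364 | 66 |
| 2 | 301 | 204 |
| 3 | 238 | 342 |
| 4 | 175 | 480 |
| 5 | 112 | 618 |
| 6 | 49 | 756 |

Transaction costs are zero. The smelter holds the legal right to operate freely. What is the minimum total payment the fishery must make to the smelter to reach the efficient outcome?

$574

Left alone the smelter would choose level 6 (marginal profit stays positive).
Efficient level: k* = 2 (marginal profit ≥ marginal effluent damage through 2).
The fishery must at least cover the smelter's forgone profit from cutting 6→2: 238 + 175 + 112 + 49 = 574.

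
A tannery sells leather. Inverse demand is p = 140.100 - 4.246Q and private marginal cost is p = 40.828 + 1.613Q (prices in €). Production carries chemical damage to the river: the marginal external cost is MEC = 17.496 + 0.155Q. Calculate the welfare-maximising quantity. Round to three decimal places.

Q* = 13.598

Social marginal cost = private MC + MEC = 58.324 + 1.768Q.
Set SMC = demand: 58.324 + 1.768Q = 140.100 - 4.246Q → Q* = 13.5976.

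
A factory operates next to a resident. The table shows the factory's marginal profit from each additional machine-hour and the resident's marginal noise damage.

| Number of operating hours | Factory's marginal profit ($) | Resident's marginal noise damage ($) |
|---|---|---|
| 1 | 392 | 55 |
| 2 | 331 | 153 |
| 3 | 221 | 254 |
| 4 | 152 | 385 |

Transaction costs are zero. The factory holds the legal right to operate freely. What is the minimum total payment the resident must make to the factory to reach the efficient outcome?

Left alone the factory would choose level 4 (marginal profit stays positive).
Efficient level: k* = 2 (marginal profit ≥ marginal noise damage through 2).
The resident must at least cover the factory's forgone profit from cutting 4→2: 221 + 152 = 373.

$373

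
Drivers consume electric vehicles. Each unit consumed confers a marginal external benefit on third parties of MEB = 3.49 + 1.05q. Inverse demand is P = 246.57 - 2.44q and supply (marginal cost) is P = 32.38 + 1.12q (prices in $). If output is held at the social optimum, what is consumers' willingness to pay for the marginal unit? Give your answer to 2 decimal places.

Social marginal benefit = demand + MEB = 250.06 - 1.39q.
Set SMB = MC: 250.06 - 1.39q = 32.38 + 1.12q → q* = 86.7251.
Consumer price on the demand curve at q*: 246.57 − 2.44×86.7251 = 34.9608.

P = $34.96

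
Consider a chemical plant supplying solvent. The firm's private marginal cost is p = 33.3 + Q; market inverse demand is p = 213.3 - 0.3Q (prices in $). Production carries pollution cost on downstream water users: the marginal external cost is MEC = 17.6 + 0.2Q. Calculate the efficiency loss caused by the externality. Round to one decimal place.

DWL = $683.8

Market equilibrium (private): 33.3 + Q = 213.3 - 0.3Q → Q_m = 138.4615.
Social marginal cost = private MC + MEC = 50.9 + 1.2Q.
Set SMC = demand: 50.9 + 1.2Q = 213.3 - 0.3Q → Q* = 108.2667.
The loss is the area between SMC and demand from Q* to Q_m; with linear curves that's a triangle of height MEC(Q_m).
DWL = ½ × 30.1948 × 45.2923 = 683.7960.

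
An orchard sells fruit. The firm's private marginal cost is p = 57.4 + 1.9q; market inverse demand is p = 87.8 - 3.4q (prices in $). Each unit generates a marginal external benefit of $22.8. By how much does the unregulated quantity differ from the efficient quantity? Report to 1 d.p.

Market equilibrium (private): 57.4 + 1.9q = 87.8 - 3.4q → q_m = 5.7358.
Social marginal cost = private MC − MEB = 34.6 + 1.9q.
Set SMC = demand: 34.6 + 1.9q = 87.8 - 3.4q → q* = 10.0377.
Gap = |5.7358 − 10.0377| = 4.3019.

4.3 units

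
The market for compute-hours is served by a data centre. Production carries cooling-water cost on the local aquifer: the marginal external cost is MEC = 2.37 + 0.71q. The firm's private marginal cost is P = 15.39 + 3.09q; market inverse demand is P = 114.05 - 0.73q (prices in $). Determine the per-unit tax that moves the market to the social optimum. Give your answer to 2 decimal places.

tax = $17.46 per unit

Social marginal cost = private MC + MEC = 17.76 + 3.80q.
Set SMC = demand: 17.76 + 3.80q = 114.05 - 0.73q → q* = 21.2561.
The Pigouvian tax equals MEC at q*: 2.37 + 0.71×21.2561 = 17.4618.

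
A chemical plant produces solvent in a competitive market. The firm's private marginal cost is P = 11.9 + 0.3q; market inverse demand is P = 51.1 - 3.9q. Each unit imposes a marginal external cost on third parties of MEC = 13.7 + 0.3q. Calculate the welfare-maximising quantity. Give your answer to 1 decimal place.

q* = 5.7

Social marginal cost = private MC + MEC = 25.6 + 0.6q.
Set SMC = demand: 25.6 + 0.6q = 51.1 - 3.9q → q* = 5.6667.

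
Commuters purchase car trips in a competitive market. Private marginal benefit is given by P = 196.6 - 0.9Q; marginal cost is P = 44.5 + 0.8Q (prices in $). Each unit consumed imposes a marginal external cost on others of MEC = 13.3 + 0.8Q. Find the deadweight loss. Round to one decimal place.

DWL = $1440.8

Market equilibrium (private): 44.5 + 0.8Q = 196.6 - 0.9Q → Q_m = 89.4706.
Social marginal benefit = demand − MEC = 183.3 - 1.7Q.
Set SMB = MC: 183.3 - 1.7Q = 44.5 + 0.8Q → Q* = 55.5200.
The welfare-loss triangle has base |Q_m − Q*| and height MEC(Q_m) (the vertical gap between SMB and MC is zero at Q* and MEC at Q_m).
DWL = ½ × 33.9506 × 84.8765 = 1440.8041.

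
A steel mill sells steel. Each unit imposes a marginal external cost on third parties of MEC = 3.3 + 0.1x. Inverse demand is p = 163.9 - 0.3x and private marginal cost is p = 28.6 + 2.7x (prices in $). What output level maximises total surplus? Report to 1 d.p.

Social marginal cost = private MC + MEC = 31.9 + 2.8x.
Set SMC = demand: 31.9 + 2.8x = 163.9 - 0.3x → x* = 42.5806.

x* = 42.6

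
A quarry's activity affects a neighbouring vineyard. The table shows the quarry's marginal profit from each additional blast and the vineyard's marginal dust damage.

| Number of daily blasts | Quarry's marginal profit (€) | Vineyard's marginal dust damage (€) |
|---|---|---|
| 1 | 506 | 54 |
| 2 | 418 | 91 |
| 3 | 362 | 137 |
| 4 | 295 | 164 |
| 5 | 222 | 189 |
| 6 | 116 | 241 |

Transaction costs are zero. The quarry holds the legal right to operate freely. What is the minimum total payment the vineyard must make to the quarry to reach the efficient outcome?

€116

Left alone the quarry would choose level 6 (marginal profit stays positive).
Efficient level: k* = 5 (marginal profit ≥ marginal dust damage through 5).
The vineyard must at least cover the quarry's forgone profit from cutting 6→5: 116 = 116.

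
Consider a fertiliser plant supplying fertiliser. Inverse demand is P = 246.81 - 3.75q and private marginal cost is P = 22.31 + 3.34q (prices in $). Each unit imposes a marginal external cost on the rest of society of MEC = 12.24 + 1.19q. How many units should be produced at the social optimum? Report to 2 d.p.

q* = 25.64

Social marginal cost = private MC + MEC = 34.55 + 4.53q.
Set SMC = demand: 34.55 + 4.53q = 246.81 - 3.75q → q* = 25.6353.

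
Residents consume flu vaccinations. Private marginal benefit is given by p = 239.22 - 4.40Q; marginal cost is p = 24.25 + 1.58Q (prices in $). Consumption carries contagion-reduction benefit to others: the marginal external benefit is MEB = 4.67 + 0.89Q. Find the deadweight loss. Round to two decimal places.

Market equilibrium (private): 24.25 + 1.58Q = 239.22 - 4.40Q → Q_m = 35.9482.
Social marginal benefit = demand + MEB = 243.89 - 3.51Q.
Set SMB = MC: 243.89 - 3.51Q = 24.25 + 1.58Q → Q* = 43.1513.
Height of the DWL triangle at Q_m is SMB(Q_m) − MC(Q_m) = MEB(Q_m) = 36.6639.
DWL = ½ × 7.2031 × 36.6639 = 132.0469.

DWL = $132.05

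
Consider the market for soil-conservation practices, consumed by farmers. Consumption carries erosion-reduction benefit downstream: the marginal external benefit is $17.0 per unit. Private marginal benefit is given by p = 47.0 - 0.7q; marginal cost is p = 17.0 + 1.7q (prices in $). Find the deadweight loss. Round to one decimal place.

DWL = $60.2

Market equilibrium (private): 17.0 + 1.7q = 47.0 - 0.7q → q_m = 12.5000.
Social marginal benefit = demand + MEB = 64.0 - 0.7q.
Set SMB = MC: 64.0 - 0.7q = 17.0 + 1.7q → q* = 19.5833.
Height of the DWL triangle at q_m is SMB(q_m) − MC(q_m) = MEB(q_m) = 17.0000.
DWL = ½ × 7.0833 × 17.0000 = 60.2081.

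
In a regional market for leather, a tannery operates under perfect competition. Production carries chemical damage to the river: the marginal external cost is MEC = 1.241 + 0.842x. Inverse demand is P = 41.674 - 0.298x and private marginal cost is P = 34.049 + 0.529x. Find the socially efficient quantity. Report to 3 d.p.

Social marginal cost = private MC + MEC = 35.290 + 1.371x.
Set SMC = demand: 35.290 + 1.371x = 41.674 - 0.298x → x* = 3.8250.

x* = 3.825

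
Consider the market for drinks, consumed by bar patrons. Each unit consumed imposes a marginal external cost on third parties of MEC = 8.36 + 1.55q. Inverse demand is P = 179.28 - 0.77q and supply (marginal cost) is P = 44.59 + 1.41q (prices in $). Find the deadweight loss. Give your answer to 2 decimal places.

DWL = $1453.38

Market equilibrium (private): 44.59 + 1.41q = 179.28 - 0.77q → q_m = 61.7844.
Social marginal benefit = demand − MEC = 170.92 - 2.32q.
Set SMB = MC: 170.92 - 2.32q = 44.59 + 1.41q → q* = 33.8686.
Height of the DWL triangle at q_m is MC(q_m) − SMB(q_m) = MEC(q_m) = 104.1258.
DWL = ½ × 27.9158 × 104.1258 = 1453.3775.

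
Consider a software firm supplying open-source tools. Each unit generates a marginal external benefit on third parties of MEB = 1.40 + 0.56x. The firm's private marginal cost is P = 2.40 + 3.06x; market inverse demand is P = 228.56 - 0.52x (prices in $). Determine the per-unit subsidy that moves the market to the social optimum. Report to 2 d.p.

subsidy = $43.60 per unit

Social marginal cost = private MC − MEB = 1.00 + 2.50x.
Set SMC = demand: 1.00 + 2.50x = 228.56 - 0.52x → x* = 75.3510.
The Pigouvian subsidy equals MEB at x*: 1.40 + 0.56×75.3510 = 43.5966.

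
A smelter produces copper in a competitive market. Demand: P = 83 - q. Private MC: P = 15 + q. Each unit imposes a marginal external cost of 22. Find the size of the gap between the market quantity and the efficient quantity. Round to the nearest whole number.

Market equilibrium (private): 15 + q = 83 - q → q_m = 34.0000.
Social marginal cost = private MC + MEC = 37 + q.
Set SMC = demand: 37 + q = 83 - q → q* = 23.0000.
Gap = |34.0000 − 23.0000| = 11.0000.

11 units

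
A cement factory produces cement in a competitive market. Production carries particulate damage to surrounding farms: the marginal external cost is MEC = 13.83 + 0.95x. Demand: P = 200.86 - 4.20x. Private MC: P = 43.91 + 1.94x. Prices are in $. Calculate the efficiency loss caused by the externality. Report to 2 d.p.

DWL = $102.44

Market equilibrium (private): 43.91 + 1.94x = 200.86 - 4.20x → x_m = 25.5619.
Social marginal cost = private MC + MEC = 57.74 + 2.89x.
Set SMC = demand: 57.74 + 2.89x = 200.86 - 4.20x → x* = 20.1862.
The welfare-loss triangle has base |x_m − x*| and height MEC(x_m) (the vertical gap between SMC and demand is zero at x* and MEC at x_m).
DWL = ½ × 5.3757 × 38.1138 = 102.4442.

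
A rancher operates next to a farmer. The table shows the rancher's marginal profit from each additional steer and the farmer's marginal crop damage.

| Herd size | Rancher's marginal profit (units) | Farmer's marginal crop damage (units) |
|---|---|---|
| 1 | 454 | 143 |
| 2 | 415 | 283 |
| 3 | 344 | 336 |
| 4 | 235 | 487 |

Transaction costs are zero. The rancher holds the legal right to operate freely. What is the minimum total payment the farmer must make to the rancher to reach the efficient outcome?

235

Left alone the rancher would choose level 4 (marginal profit stays positive).
Efficient level: k* = 3 (marginal profit ≥ marginal crop damage through 3).
The farmer must at least cover the rancher's forgone profit from cutting 4→3: 235 = 235.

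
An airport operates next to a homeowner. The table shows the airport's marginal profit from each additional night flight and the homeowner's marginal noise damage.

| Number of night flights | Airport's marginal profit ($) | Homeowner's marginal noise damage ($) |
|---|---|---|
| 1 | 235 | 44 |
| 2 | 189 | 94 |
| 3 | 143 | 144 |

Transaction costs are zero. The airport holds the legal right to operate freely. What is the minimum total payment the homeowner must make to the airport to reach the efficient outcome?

Left alone the airport would choose level 3 (marginal profit stays positive).
Efficient level: k* = 2 (marginal profit ≥ marginal noise damage through 2).
The homeowner must at least cover the airport's forgone profit from cutting 3→2: 143 = 143.

$143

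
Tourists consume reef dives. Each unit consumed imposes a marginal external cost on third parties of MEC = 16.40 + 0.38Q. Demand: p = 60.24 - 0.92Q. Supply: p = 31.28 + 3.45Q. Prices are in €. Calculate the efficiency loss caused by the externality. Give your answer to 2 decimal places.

DWL = €37.67

Market equilibrium (private): 31.28 + 3.45Q = 60.24 - 0.92Q → Q_m = 6.6270.
Social marginal benefit = demand − MEC = 43.84 - 1.30Q.
Set SMB = MC: 43.84 - 1.30Q = 31.28 + 3.45Q → Q* = 2.6442.
Height of the DWL triangle at Q_m is MC(Q_m) − SMB(Q_m) = MEC(Q_m) = 18.9183.
DWL = ½ × 3.9828 × 18.9183 = 37.6739.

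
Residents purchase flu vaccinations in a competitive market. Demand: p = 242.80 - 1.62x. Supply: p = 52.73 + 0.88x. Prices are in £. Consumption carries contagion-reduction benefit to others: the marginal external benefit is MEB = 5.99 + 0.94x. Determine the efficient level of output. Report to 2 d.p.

x* = 125.68

Social marginal benefit = demand + MEB = 248.79 - 0.68x.
Set SMB = MC: 248.79 - 0.68x = 52.73 + 0.88x → x* = 125.6795.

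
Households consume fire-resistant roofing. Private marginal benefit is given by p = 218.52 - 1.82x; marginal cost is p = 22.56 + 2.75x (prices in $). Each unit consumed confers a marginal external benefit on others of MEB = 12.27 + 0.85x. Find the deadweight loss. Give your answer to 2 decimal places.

DWL = $319.01

Market equilibrium (private): 22.56 + 2.75x = 218.52 - 1.82x → x_m = 42.8796.
Social marginal benefit = demand + MEB = 230.79 - 0.97x.
Set SMB = MC: 230.79 - 0.97x = 22.56 + 2.75x → x* = 55.9758.
The loss is the area between SMB and MC from x* to x_m; with linear curves that's a triangle of height MEB(x_m).
DWL = ½ × 13.0962 × 48.7177 = 319.0084.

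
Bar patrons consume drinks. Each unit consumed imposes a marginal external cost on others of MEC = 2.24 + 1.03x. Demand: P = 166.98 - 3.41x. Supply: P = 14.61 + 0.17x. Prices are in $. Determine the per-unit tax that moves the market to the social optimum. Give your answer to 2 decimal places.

Social marginal benefit = demand − MEC = 164.74 - 4.44x.
Set SMB = MC: 164.74 - 4.44x = 14.61 + 0.17x → x* = 32.5662.
The Pigouvian tax equals MEC at x*: 2.24 + 1.03×32.5662 = 35.7832.

tax = $35.78 per unit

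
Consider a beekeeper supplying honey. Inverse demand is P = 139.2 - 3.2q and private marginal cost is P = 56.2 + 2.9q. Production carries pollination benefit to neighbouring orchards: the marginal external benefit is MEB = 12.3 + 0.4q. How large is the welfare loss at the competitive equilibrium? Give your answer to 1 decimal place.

Market equilibrium (private): 56.2 + 2.9q = 139.2 - 3.2q → q_m = 13.6066.
Social marginal cost = private MC − MEB = 43.9 + 2.5q.
Set SMC = demand: 43.9 + 2.5q = 139.2 - 3.2q → q* = 16.7193.
Between q* and q_m the wedge demand − SMC runs linearly from 0 to MEB(q_m), so the loss is a triangle.
DWL = ½ × 3.1127 × 17.7426 = 27.6137.

DWL = 27.6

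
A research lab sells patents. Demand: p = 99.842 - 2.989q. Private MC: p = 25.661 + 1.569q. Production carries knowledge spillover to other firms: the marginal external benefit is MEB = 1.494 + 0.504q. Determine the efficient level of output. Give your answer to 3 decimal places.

q* = 18.667

Social marginal cost = private MC − MEB = 24.167 + 1.065q.
Set SMC = demand: 24.167 + 1.065q = 99.842 - 2.989q → q* = 18.6667.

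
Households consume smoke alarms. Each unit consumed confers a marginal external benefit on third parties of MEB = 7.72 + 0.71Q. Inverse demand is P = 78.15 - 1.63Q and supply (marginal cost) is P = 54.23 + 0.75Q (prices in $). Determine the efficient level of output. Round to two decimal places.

Q* = 18.95

Social marginal benefit = demand + MEB = 85.87 - 0.92Q.
Set SMB = MC: 85.87 - 0.92Q = 54.23 + 0.75Q → Q* = 18.9461.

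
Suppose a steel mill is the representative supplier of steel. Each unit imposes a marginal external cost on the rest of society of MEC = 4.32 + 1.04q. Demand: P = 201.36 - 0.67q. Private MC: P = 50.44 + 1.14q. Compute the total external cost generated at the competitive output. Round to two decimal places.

Market equilibrium (private): 50.44 + 1.14q = 201.36 - 0.67q → q_m = 83.3812.
Total external cost = ∫₀^{q_m} (4.32 + 1.04q) dq = 4.32×83.3812 + ½×1.04×83.3812² = 3975.4675.

3975.47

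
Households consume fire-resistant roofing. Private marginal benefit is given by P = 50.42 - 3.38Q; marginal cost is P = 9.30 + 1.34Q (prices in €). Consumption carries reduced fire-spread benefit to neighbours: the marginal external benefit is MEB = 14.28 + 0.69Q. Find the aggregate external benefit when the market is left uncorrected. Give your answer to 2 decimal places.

€150.59

Market equilibrium (private): 9.30 + 1.34Q = 50.42 - 3.38Q → Q_m = 8.7119.
Total external benefit = ∫₀^{Q_m} (14.28 + 0.69Q) dQ = 14.28×8.7119 + ½×0.69×8.7119² = 150.5905.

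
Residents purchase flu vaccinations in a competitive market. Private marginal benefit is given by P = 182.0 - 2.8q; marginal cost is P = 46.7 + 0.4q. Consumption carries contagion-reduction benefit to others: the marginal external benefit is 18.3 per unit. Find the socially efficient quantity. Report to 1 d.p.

q* = 48.0

Social marginal benefit = demand + MEB = 200.3 - 2.8q.
Set SMB = MC: 200.3 - 2.8q = 46.7 + 0.4q → q* = 48.0000.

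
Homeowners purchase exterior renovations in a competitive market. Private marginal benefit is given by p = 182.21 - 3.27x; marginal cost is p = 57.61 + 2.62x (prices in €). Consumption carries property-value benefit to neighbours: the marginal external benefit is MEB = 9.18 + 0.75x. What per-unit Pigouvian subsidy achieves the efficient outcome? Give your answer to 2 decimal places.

Social marginal benefit = demand + MEB = 191.39 - 2.52x.
Set SMB = MC: 191.39 - 2.52x = 57.61 + 2.62x → x* = 26.0272.
The Pigouvian subsidy equals MEB at x*: 9.18 + 0.75×26.0272 = 28.7004.

subsidy = €28.70 per unit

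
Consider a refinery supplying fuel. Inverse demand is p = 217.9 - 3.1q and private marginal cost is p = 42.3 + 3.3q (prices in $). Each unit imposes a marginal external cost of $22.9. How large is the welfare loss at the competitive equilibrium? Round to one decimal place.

Market equilibrium (private): 42.3 + 3.3q = 217.9 - 3.1q → q_m = 27.4375.
Social marginal cost = private MC + MEC = 65.2 + 3.3q.
Set SMC = demand: 65.2 + 3.3q = 217.9 - 3.1q → q* = 23.8594.
Between q* and q_m the wedge SMC − demand runs linearly from 0 to MEC(q_m), so the loss is a triangle.
DWL = ½ × 3.5781 × 22.9000 = 40.9692.

DWL = $41.0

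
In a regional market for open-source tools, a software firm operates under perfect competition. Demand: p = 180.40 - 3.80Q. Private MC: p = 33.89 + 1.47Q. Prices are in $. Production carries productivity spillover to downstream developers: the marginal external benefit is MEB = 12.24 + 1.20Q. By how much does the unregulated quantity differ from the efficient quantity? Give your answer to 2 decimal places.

Market equilibrium (private): 33.89 + 1.47Q = 180.40 - 3.80Q → Q_m = 27.8008.
Social marginal cost = private MC − MEB = 21.65 + 0.27Q.
Set SMC = demand: 21.65 + 0.27Q = 180.40 - 3.80Q → Q* = 39.0049.
Gap = |27.8008 − 39.0049| = 11.2041.

11.20 units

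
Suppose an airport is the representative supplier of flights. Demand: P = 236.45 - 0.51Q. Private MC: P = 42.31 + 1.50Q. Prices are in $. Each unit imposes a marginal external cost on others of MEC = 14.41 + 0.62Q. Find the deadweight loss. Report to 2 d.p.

Market equilibrium (private): 42.31 + 1.50Q = 236.45 - 0.51Q → Q_m = 96.5871.
Social marginal cost = private MC + MEC = 56.72 + 2.12Q.
Set SMC = demand: 56.72 + 2.12Q = 236.45 - 0.51Q → Q* = 68.3384.
The welfare-loss triangle has base |Q_m − Q*| and height MEC(Q_m) (the vertical gap between SMC and demand is zero at Q* and MEC at Q_m).
DWL = ½ × 28.2487 × 74.2940 = 1049.3545.

DWL = $1049.35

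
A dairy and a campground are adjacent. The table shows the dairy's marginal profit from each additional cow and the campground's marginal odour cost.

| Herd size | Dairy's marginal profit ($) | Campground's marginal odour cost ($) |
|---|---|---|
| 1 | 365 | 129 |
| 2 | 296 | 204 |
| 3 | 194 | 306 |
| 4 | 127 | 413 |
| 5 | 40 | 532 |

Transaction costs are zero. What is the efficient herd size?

2

Bargaining reaches the level where marginal profit last exceeds marginal odour cost.
That holds through level 2 (296 ≥ 204) but not at 3 (194 < 306).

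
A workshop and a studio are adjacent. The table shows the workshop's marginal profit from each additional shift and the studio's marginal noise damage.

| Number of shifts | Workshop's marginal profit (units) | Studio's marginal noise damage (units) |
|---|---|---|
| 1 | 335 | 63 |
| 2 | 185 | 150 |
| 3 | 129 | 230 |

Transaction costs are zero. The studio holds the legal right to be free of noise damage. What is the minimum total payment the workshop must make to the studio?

Efficient level: marginal profit ≥ marginal noise damage through level 2, so k* = 2.
With the studio holding the right, the workshop must at least compensate total damage at k*: 63 + 150 = 213.

213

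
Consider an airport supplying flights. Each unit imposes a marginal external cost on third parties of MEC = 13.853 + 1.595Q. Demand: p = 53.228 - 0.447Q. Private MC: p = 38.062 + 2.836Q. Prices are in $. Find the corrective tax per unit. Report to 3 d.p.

Social marginal cost = private MC + MEC = 51.915 + 4.431Q.
Set SMC = demand: 51.915 + 4.431Q = 53.228 - 0.447Q → Q* = 0.2692.
The Pigouvian tax equals MEC at Q*: 13.853 + 1.595×0.2692 = 14.2824.

tax = $14.282 per unit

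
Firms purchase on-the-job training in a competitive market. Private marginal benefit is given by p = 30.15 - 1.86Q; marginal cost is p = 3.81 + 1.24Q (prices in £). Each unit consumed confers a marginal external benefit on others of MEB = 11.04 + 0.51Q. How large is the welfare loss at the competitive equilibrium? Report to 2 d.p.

DWL = £45.63

Market equilibrium (private): 3.81 + 1.24Q = 30.15 - 1.86Q → Q_m = 8.4968.
Social marginal benefit = demand + MEB = 41.19 - 1.35Q.
Set SMB = MC: 41.19 - 1.35Q = 3.81 + 1.24Q → Q* = 14.4324.
Height of the DWL triangle at Q_m is SMB(Q_m) − MC(Q_m) = MEB(Q_m) = 15.3734.
DWL = ½ × 5.9356 × 15.3734 = 45.6252.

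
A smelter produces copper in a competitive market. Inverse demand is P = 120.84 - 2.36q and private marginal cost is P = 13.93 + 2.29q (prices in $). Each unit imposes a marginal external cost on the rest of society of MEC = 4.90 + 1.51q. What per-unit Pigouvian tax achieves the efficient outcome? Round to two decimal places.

Social marginal cost = private MC + MEC = 18.83 + 3.80q.
Set SMC = demand: 18.83 + 3.80q = 120.84 - 2.36q → q* = 16.5601.
The Pigouvian tax equals MEC at q*: 4.90 + 1.51×16.5601 = 29.9058.

tax = $29.91 per unit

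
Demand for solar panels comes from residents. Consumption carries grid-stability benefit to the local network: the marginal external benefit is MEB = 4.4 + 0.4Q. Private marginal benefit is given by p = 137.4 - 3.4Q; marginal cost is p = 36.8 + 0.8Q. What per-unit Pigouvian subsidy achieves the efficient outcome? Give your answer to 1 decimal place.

Social marginal benefit = demand + MEB = 141.8 - 3.0Q.
Set SMB = MC: 141.8 - 3.0Q = 36.8 + 0.8Q → Q* = 27.6316.
The Pigouvian subsidy equals MEB at Q*: 4.4 + 0.4×27.6316 = 15.4526.

subsidy = 15.5 per unit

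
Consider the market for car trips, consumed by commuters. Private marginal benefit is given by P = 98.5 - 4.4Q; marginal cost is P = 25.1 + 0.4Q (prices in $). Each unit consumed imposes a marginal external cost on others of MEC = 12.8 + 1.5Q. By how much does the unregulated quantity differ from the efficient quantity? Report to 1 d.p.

Market equilibrium (private): 25.1 + 0.4Q = 98.5 - 4.4Q → Q_m = 15.2917.
Social marginal benefit = demand − MEC = 85.7 - 5.9Q.
Set SMB = MC: 85.7 - 5.9Q = 25.1 + 0.4Q → Q* = 9.6190.
Gap = |15.2917 − 9.6190| = 5.6727.

5.7 units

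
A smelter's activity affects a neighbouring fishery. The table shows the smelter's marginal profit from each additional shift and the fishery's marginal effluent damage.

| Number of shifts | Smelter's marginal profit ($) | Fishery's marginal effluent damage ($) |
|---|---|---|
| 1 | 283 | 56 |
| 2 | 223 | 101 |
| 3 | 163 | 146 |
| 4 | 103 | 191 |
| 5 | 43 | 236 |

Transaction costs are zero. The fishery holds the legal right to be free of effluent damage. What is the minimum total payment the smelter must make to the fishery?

$303

Efficient level: marginal profit ≥ marginal effluent damage through level 3, so k* = 3.
With the fishery holding the right, the smelter must at least compensate total damage at k*: 56 + 101 + 146 = 303.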